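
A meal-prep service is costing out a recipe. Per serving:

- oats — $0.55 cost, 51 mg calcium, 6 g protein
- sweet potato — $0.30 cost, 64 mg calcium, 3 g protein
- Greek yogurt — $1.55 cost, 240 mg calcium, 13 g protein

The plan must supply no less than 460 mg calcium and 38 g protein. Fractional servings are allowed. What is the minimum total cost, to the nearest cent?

$3.57

Check every corner: each single food scaled to meet both minima, and each pair solved so both constraints bind.
oats only: max(460/51, 38/6) = 9.02 servings → $4.96.
sweet potato only: max(460/64, 38/3) = 12.67 servings → $3.80.
Greek yogurt only: max(460/240, 38/13) = 2.923 servings → $4.53.
oats + sweet potato with both tight: 4.554 servings and 3.558 servings → $3.57.
oats + Greek yogurt with both tight: 4.041 servings and 1.058 servings → $3.86.
sweet potato + Greek yogurt with both targets exact would need a negative amount; discard.
The minimum over all feasible corners is $3.57.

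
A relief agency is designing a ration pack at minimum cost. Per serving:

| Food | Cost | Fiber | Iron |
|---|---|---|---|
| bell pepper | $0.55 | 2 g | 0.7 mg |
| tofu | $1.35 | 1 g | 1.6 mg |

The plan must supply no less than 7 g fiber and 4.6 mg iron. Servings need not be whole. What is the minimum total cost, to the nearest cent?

bell pepper only: max(7/2, 4.6/0.7) = 6.571 servings → $3.61.
tofu only: max(7/1, 4.6/1.6) = 7 servings → $9.45.
bell pepper + tofu with both tight: 2.64 servings and 1.72 servings → $3.77.
The minimum over all feasible corners is $3.61.

$3.61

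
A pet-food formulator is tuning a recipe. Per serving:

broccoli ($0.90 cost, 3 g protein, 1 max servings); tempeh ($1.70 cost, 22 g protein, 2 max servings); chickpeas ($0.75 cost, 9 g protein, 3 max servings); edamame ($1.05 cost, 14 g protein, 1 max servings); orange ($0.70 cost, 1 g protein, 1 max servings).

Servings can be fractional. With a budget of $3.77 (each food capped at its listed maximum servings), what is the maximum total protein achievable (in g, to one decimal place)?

49.2 g

Protein per dollar: edamame 13.33, tempeh 12.94, chickpeas 12, broccoli 3.333, orange 1.429.
Take 1 serving of edamame: spends $1.05, +14.0 g protein (running total 14.0 g).
Take 1.6 servings of tempeh: spends $2.72, +35.2 g protein (running total 49.2 g).
Greedy by best ratio exhausts the cost allowance optimally: 49.2 g.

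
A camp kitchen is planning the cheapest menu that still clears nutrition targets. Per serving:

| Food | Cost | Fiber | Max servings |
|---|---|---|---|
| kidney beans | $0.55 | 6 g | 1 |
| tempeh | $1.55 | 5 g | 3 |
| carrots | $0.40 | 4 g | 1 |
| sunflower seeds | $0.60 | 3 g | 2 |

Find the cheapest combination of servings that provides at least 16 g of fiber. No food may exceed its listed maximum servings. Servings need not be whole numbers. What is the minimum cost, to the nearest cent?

$2.15

Cost per g of fiber: kidney beans $0.0917, carrots $0.1000, sunflower seeds $0.2000, tempeh $0.3100.
Take 1 serving of kidney beans: +6.0 g fiber for $0.55 (total $0.55, still need 10.0 g).
Take 1 serving of carrots: +4.0 g fiber for $0.40 (total $0.95, still need 6.0 g).
Take 2 servings of sunflower seeds: +6.0 g fiber for $1.20 (total $2.15, still need 0.0 g).
Filling from the cheapest source first is optimal under one linear minimum: $2.15.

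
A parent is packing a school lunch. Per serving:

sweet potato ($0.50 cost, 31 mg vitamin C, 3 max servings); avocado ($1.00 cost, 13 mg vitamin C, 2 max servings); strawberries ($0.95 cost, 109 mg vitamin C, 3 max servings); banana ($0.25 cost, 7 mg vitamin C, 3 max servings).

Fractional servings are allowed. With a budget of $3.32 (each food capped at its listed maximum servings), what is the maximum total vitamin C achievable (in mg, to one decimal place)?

356.1 mg

Vitamin C per dollar: strawberries 114.7, sweet potato 62, banana 28, avocado 13.
Take 3 servings of strawberries: spends $2.85, +327.0 mg vitamin C (running total 327.0 mg).
Take 0.94 servings of sweet potato: spends $0.47, +29.1 mg vitamin C (running total 356.1 mg).
Greedy by best ratio exhausts the cost allowance optimally: 356.1 mg.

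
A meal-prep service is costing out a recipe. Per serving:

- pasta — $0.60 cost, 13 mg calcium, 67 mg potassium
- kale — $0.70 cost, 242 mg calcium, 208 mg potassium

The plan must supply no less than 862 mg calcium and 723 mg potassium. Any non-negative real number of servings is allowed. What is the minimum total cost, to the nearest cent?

$2.49

pasta only: max(862/13, 723/67) = 66.31 servings → $39.78.
kale only: max(862/242, 723/208) = 3.562 servings → $2.49.
pasta + kale: intersection lies outside the first quadrant.
Cheapest feasible corner: $2.49.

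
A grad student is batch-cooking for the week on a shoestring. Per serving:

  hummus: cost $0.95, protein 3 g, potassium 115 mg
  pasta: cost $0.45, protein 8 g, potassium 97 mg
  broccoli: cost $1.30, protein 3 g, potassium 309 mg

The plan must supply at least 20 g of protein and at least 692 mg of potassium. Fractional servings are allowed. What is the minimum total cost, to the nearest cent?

With two linear requirements the optimum uses one or two foods; enumerate the corners.
hummus only: max(20/3, 692/115) = 6.667 servings → $6.33.
pasta only: max(20/8, 692/97) = 7.134 servings → $3.21.
broccoli only: max(20/3, 692/309) = 6.667 servings → $8.67.
hummus + pasta with both tight: 5.717 servings and 0.3561 servings → $5.59.
hummus + broccoli with both targets exact would need a negative amount; discard.
pasta + broccoli with both tight: 1.882 servings and 1.649 servings → $2.99.
Cheapest feasible corner: $2.99.

$2.99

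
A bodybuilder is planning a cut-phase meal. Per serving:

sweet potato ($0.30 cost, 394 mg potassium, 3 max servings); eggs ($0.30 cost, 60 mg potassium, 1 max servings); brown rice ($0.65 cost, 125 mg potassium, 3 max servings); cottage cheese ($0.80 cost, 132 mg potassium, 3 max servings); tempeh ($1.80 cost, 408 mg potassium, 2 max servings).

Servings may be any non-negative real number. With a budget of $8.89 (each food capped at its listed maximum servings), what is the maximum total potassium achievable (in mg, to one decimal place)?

Potassium per dollar: sweet potato 1313, tempeh 226.7, eggs 200, brown rice 192.3, cottage cheese 165.
Take 3 servings of sweet potato: spends $0.90, +1182.0 mg potassium (running total 1182.0 mg).
Take 2 servings of tempeh: spends $3.60, +816.0 mg potassium (running total 1998.0 mg).
Take 1 serving of eggs: spends $0.30, +60.0 mg potassium (running total 2058.0 mg).
Take 3 servings of brown rice: spends $1.95, +375.0 mg potassium (running total 2433.0 mg).
Take 2.675 servings of cottage cheese: spends $2.14, +353.1 mg potassium (running total 2786.1 mg).
Filling greedily by potassium-per-dollar is optimal for one linear limit, giving 2786.1 mg.

2786.1 mg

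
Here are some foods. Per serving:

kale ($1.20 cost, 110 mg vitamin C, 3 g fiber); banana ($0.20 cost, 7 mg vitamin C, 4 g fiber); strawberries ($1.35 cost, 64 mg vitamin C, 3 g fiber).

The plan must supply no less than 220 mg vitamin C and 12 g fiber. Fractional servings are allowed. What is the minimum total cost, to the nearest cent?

kale only: max(220/110, 12/3) = 4 servings → $4.80.
banana only: max(220/7, 12/4) = 31.43 servings → $6.29.
strawberries only: max(220/64, 12/3) = 4 servings → $5.40.
kale + banana with both tight: 1.9 servings and 1.575 servings → $2.59.
kale + strawberries: intersection lies outside the first quadrant.
banana + strawberries with both tight: 0.4596 servings and 3.387 servings → $4.66.
The minimum over all feasible corners is $2.59.

$2.59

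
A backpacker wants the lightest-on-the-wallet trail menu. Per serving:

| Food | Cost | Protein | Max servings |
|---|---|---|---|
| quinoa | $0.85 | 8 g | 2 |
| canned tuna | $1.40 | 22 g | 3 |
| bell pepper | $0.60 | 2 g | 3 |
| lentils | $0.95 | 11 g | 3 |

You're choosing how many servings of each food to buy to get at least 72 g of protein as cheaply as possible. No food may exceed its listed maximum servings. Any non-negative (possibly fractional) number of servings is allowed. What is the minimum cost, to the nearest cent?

$4.72

Cost per g of protein: canned tuna $0.0636, lentils $0.0864, quinoa $0.1062, bell pepper $0.3000.
Take 3 servings of canned tuna: +66.0 g protein for $4.20 (total $4.20, still need 6.0 g).
Take 0.5455 servings of lentils: +6.0 g protein for $0.52 (total $4.72, still need 0.0 g).
Filling from the cheapest source first is optimal under one linear minimum: $4.72.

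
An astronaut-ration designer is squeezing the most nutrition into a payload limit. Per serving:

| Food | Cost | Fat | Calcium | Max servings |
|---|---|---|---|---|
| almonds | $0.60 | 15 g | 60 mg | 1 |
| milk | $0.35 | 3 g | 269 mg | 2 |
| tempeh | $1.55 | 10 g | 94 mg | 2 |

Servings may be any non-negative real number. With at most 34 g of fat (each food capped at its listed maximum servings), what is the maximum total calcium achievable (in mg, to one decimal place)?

Calcium per g fat: milk 89.67, tempeh 9.4, almonds 4.
Take 2 servings of milk: uses 6 g fat, +538.0 mg calcium (running total 538.0 mg).
Take 2 servings of tempeh: uses 20 g fat, +188.0 mg calcium (running total 726.0 mg).
Take 0.5333 servings of almonds: uses 8 g fat, +32.0 mg calcium (running total 758.0 mg).
Greedy by best ratio exhausts the fat allowance optimally: 758.0 mg.

758.0 mg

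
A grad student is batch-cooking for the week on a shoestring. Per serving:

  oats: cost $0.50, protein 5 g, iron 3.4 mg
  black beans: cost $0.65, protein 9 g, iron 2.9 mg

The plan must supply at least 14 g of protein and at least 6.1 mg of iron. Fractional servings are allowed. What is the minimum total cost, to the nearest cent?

The cheapest plan sits at a corner of the feasible region — with two constraints it uses at most two foods.
oats only: max(14/5, 6.1/3.4) = 2.8 servings → $1.40.
black beans only: max(14/9, 6.1/2.9) = 2.103 servings → $1.37.
oats + black beans with both tight: 0.8882 servings and 1.062 servings → $1.13.
So the least-cost plan costs $1.13.

$1.13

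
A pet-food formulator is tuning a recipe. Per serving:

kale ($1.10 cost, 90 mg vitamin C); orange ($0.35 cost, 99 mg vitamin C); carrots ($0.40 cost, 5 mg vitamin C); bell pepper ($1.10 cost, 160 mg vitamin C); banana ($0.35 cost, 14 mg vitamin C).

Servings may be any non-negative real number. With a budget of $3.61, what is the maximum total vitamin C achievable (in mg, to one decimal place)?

1021.1 mg

Vitamin C per dollar: orange 282.9, bell pepper 145.5, kale 81.82, banana 40, carrots 12.5.
With no serving limits, spend the whole cost allowance on orange: $3.61 / $0.35 × 99 mg = 1021.1 mg.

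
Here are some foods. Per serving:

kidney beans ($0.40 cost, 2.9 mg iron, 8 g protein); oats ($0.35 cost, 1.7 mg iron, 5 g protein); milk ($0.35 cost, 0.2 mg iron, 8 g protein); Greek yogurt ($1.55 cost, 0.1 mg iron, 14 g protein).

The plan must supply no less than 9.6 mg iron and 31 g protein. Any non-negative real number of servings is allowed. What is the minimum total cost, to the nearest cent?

Minimising a linear cost over {iron ≥ 9.6, protein ≥ 31, servings ≥ 0} — the optimum is at a vertex, using one or two foods.
kidney beans only: max(9.6/2.9, 31/8) = 3.875 servings → $1.55.
oats only: max(9.6/1.7, 31/5) = 6.2 servings → $2.17.
milk only: max(9.6/0.2, 31/8) = 48 servings → $16.80.
Greek yogurt only: max(9.6/0.1, 31/14) = 96 servings → $148.80.
kidney beans + oats with both targets exact would need a negative amount; discard.
kidney beans + milk with both tight: 3.269 servings and 0.6065 servings → $1.52.
kidney beans + Greek yogurt with both tight: 3.299 servings and 0.3291 servings → $1.83.
oats + milk with both tight: 5.603 servings and 0.373 servings → $2.09.
oats + Greek yogurt with both tight: 5.635 servings and 0.2017 servings → $2.28.
milk + Greek yogurt: the both-tight solution has a negative serving — not a feasible corner.
The minimum over all feasible corners is $1.52.

$1.52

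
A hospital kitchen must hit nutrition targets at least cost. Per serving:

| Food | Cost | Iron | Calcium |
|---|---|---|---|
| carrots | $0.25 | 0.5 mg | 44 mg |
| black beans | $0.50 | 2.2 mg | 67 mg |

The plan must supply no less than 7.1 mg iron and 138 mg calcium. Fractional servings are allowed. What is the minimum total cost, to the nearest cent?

The cheapest plan sits at a corner of the feasible region — with two constraints it uses at most two foods.
carrots only: max(7.1/0.5, 138/44) = 14.2 servings → $3.55.
black beans only: max(7.1/2.2, 138/67) = 3.227 servings → $1.61.
carrots + black beans: the both-tight solution has a negative serving — not a feasible corner.
Cheapest feasible corner: $1.61.

$1.61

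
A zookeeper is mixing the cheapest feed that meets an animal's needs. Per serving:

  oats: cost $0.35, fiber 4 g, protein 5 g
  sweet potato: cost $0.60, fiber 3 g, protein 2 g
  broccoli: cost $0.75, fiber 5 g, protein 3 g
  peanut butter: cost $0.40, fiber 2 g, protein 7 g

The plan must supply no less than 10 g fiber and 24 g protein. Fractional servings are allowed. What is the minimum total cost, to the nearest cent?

Compare the cost at each extreme point of the feasible region.
oats only: max(10/4, 24/5) = 4.8 servings → $1.68.
sweet potato only: max(10/3, 24/2) = 12 servings → $7.20.
broccoli only: max(10/5, 24/3) = 8 servings → $6.00.
peanut butter only: max(10/2, 24/7) = 5 servings → $2.00.
oats + sweet potato: intersection lies outside the first quadrant.
oats + broccoli: the both-tight solution has a negative serving — not a feasible corner.
oats + peanut butter with both tight: 1.222 servings and 2.556 servings → $1.45.
sweet potato + broccoli: intersection lies outside the first quadrant.
sweet potato + peanut butter with both tight: 1.294 servings and 3.059 servings → $2.00.
broccoli + peanut butter with both tight: 0.7586 servings and 3.103 servings → $1.81.
So the least-cost plan costs $1.45.

$1.45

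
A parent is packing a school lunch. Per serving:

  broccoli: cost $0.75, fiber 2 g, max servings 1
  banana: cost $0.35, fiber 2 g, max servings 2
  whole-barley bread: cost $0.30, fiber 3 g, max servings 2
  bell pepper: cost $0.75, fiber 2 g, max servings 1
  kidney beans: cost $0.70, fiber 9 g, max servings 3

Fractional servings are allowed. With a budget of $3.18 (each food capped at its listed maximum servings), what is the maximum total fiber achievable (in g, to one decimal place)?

35.7 g

Fiber per dollar: kidney beans 12.86, whole-barley bread 10, banana 5.714, broccoli 2.667, bell pepper 2.667.
Take 3 servings of kidney beans: spends $2.10, +27.0 g fiber (running total 27.0 g).
Take 2 servings of whole-barley bread: spends $0.60, +6.0 g fiber (running total 33.0 g).
Take 1.371 servings of banana: spends $0.48, +2.7 g fiber (running total 35.7 g).
Greedy by best ratio exhausts the cost allowance optimally: 35.7 g.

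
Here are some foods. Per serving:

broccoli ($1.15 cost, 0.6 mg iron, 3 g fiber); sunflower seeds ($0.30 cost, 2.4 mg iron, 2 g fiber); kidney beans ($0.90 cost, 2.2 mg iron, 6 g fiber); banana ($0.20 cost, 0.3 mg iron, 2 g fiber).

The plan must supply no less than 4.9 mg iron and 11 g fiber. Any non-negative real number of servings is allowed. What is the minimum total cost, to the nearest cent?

A basic optimal solution has at most two foods positive. Try each food alone and each pair with both targets met exactly.
broccoli only: max(4.9/0.6, 11/3) = 8.167 servings → $9.39.
sunflower seeds only: max(4.9/2.4, 11/2) = 5.5 servings → $1.65.
kidney beans only: max(4.9/2.2, 11/6) = 2.227 servings → $2.00.
banana only: max(4.9/0.3, 11/2) = 16.33 servings → $3.27.
broccoli + sunflower seeds with both tight: 2.767 servings and 1.35 servings → $3.59.
broccoli + kidney beans with both targets exact would need a negative amount; discard.
broccoli + banana: the both-tight solution has a negative serving — not a feasible corner.
sunflower seeds + kidney beans with both tight: 0.52 servings and 1.66 servings → $1.65.
sunflower seeds + banana with both tight: 1.548 servings and 3.952 servings → $1.25.
kidney beans + banana with both targets exact would need a negative amount; discard.
Cheapest feasible corner: $1.25.

$1.25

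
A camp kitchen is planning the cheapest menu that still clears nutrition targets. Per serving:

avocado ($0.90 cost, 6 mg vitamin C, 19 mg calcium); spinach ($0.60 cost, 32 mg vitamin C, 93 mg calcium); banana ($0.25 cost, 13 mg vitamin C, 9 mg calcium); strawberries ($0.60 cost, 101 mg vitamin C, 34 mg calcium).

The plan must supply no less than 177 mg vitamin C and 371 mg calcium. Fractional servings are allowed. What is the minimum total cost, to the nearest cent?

$2.60

An LP optimum is at a vertex; with two nutrient constraints at most two foods are used. Check each candidate.
avocado only: max(177/6, 371/19) = 29.5 servings → $26.55.
spinach only: max(177/32, 371/93) = 5.531 servings → $3.32.
banana only: max(177/13, 371/9) = 41.22 servings → $10.31.
strawberries only: max(177/101, 371/34) = 10.91 servings → $6.55.
avocado + spinach: intersection lies outside the first quadrant.
avocado + banana with both tight: 16.74 servings and 5.891 servings → $16.53.
avocado + strawberries with both tight: 18.34 servings and 0.663 servings → $16.90.
spinach + banana with both tight: 3.507 servings and 4.983 servings → $3.35.
spinach + strawberries with both tight: 3.787 servings and 0.5526 servings → $2.60.
banana + strawberries with both targets exact would need a negative amount; discard.
Cheapest feasible corner: $2.60.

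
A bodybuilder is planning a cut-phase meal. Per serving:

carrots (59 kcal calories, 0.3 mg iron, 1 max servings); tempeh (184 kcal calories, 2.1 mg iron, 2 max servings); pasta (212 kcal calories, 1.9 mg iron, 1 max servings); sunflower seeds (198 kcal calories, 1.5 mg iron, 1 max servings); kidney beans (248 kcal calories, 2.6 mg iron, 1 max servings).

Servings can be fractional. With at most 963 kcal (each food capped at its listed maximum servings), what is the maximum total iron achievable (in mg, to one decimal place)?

9.7 mg

Iron per kcal: tempeh 0.01141, kidney beans 0.01048, pasta 0.008962, sunflower seeds 0.007576, carrots 0.005085.
Take 2 servings of tempeh: uses 368 kcal, +4.2 mg iron (running total 4.2 mg).
Take 1 serving of kidney beans: uses 248 kcal, +2.6 mg iron (running total 6.8 mg).
Take 1 serving of pasta: uses 212 kcal, +1.9 mg iron (running total 8.7 mg).
Take 0.6818 servings of sunflower seeds: uses 135 kcal, +1.0 mg iron (running total 9.7 mg).
Greedy by best ratio exhausts the calories allowance optimally: 9.7 mg.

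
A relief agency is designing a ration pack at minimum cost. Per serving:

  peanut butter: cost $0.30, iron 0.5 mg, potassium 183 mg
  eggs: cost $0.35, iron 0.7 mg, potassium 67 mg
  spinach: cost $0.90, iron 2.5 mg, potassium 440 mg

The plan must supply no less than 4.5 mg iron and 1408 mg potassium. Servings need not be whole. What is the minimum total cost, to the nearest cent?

An LP optimum is at a vertex; with two nutrient constraints at most two foods are used. Check each candidate.
peanut butter only: max(4.5/0.5, 1408/183) = 9 servings → $2.70.
eggs only: max(4.5/0.7, 1408/67) = 21.01 servings → $7.36.
spinach only: max(4.5/2.5, 1408/440) = 3.2 servings → $2.88.
peanut butter + eggs with both tight: 7.232 servings and 1.263 servings → $2.61.
peanut butter + spinach with both tight: 6.484 servings and 0.5032 servings → $2.40.
eggs + spinach: the both-tight solution has a negative serving — not a feasible corner.
So the least-cost plan costs $2.40.

$2.40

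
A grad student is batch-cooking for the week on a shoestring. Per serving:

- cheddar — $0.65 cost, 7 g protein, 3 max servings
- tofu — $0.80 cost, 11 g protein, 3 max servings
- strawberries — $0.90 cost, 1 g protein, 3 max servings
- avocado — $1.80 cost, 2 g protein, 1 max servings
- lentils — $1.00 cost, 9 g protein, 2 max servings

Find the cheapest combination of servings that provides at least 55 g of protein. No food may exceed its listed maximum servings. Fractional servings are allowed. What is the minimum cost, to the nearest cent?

Cost per g of protein: tofu $0.0727, cheddar $0.0929, lentils $0.1111, strawberries $0.9000, avocado $0.9000.
Take 3 servings of tofu: +33.0 g protein for $2.40 (total $2.40, still need 22.0 g).
Take 3 servings of cheddar: +21.0 g protein for $1.95 (total $4.35, still need 1.0 g).
Take 0.1111 servings of lentils: +1.0 g protein for $0.11 (total $4.46, still need 0.0 g).
Filling from the cheapest source first is optimal under one linear minimum: $4.46.

$4.46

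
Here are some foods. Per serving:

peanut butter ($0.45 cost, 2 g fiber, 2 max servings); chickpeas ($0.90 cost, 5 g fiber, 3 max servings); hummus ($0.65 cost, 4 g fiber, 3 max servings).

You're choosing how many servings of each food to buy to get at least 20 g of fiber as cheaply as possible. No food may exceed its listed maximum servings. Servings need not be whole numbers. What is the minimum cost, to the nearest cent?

$3.39

Cost per g of fiber: hummus $0.1625, chickpeas $0.1800, peanut butter $0.2250.
Take 3 servings of hummus: +12.0 g fiber for $1.95 (total $1.95, still need 8.0 g).
Take 1.6 servings of chickpeas: +8.0 g fiber for $1.44 (total $3.39, still need 0.0 g).
Filling from the cheapest source first is optimal under one linear minimum: $3.39.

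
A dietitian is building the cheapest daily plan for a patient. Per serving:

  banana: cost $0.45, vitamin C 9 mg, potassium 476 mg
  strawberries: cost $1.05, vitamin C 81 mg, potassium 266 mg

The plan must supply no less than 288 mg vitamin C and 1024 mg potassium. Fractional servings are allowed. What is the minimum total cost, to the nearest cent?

Compare the cost at each extreme point of the feasible region.
banana only: max(288/9, 1024/476) = 32 servings → $14.40.
strawberries only: max(288/81, 1024/266) = 3.85 servings → $4.04.
banana + strawberries with both tight: 0.1752 servings and 3.536 servings → $3.79.
Cheapest feasible corner: $3.79.

$3.79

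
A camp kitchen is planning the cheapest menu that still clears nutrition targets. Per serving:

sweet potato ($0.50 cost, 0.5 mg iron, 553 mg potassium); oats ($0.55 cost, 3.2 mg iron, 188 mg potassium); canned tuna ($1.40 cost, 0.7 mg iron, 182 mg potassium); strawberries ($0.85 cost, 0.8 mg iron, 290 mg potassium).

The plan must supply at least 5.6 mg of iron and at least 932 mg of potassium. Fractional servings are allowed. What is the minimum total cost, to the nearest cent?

An LP optimum is at a vertex; with two nutrient constraints at most two foods are used. Check each candidate.
sweet potato only: max(5.6/0.5, 932/553) = 11.2 servings → $5.60.
oats only: max(5.6/3.2, 932/188) = 4.957 servings → $2.73.
canned tuna only: max(5.6/0.7, 932/182) = 8 servings → $11.20.
strawberries only: max(5.6/0.8, 932/290) = 7 servings → $5.95.
sweet potato + oats with both tight: 1.152 servings and 1.57 servings → $1.44.
sweet potato + canned tuna: the both-tight solution has a negative serving — not a feasible corner.
sweet potato + strawberries: the both-tight solution has a negative serving — not a feasible corner.
oats + canned tuna with both tight: 0.8137 servings and 4.28 servings → $6.44.
oats + strawberries with both tight: 1.13 servings and 2.481 servings → $2.73.
canned tuna + strawberries: intersection lies outside the first quadrant.
Cheapest feasible corner: $1.44.

$1.44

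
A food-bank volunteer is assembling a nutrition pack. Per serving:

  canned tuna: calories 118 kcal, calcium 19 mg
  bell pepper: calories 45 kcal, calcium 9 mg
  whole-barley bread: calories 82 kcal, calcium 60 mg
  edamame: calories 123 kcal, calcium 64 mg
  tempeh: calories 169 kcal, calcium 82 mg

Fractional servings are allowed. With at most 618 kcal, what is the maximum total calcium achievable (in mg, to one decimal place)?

Calcium per kcal: whole-barley bread 0.7317, edamame 0.5203, tempeh 0.4852, bell pepper 0.2, canned tuna 0.161.
With no serving limits, spend the whole calories allowance on whole-barley bread: 618 kcal / 82 kcal × 60 mg = 452.2 mg.

452.2 mg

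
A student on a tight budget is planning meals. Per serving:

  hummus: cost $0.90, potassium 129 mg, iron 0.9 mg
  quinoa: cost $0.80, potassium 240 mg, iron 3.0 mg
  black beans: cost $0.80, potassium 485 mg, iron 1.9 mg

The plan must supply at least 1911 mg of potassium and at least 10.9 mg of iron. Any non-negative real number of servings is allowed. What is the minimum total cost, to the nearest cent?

$3.82

Two binding constraints pin down two serving amounts, so the optimal mix uses at most two foods. The candidates are each food alone (scaled to the tighter of potassium/iron) and each pair with both constraints tight.
hummus only: max(1911/129, 10.9/0.9) = 14.81 servings → $13.33.
quinoa only: max(1911/240, 10.9/3.0) = 7.963 servings → $6.37.
black beans only: max(1911/485, 10.9/1.9) = 5.737 servings → $4.59.
hummus + quinoa: intersection lies outside the first quadrant.
hummus + black beans with both tight: 8.65 servings and 1.639 servings → $9.10.
quinoa + black beans with both tight: 1.657 servings and 3.12 servings → $3.82.
The minimum over all feasible corners is $3.82.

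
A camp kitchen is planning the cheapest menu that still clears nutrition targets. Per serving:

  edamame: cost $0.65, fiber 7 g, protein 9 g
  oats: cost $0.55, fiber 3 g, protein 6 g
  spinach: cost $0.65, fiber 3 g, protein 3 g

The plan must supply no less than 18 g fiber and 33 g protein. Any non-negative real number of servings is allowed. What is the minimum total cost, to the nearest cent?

With two linear requirements the optimum uses one or two foods; enumerate the corners.
edamame only: max(18/7, 33/9) = 3.667 servings → $2.38.
oats only: max(18/3, 33/6) = 6 servings → $3.30.
spinach only: max(18/3, 33/3) = 11 servings → $7.15.
edamame + oats with both tight: 0.6 servings and 4.6 servings → $2.92.
edamame + spinach with both targets exact would need a negative amount; discard.
oats + spinach with both tight: 5 servings and 1 serving → $3.40.
The minimum over all feasible corners is $2.38.

$2.38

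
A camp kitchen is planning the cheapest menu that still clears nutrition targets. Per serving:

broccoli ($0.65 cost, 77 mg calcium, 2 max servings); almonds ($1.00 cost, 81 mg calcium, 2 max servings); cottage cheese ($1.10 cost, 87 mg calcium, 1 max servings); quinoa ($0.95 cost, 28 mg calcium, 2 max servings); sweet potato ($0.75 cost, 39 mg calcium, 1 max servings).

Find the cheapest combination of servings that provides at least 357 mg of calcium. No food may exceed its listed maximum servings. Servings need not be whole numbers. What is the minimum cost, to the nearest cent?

Cost per mg of calcium: broccoli $0.0084, almonds $0.0123, cottage cheese $0.0126, sweet potato $0.0192, quinoa $0.0339.
Take 2 servings of broccoli: +154.0 mg calcium for $1.30 (total $1.30, still need 203.0 mg).
Take 2 servings of almonds: +162.0 mg calcium for $2.00 (total $3.30, still need 41.0 mg).
Take 0.4713 servings of cottage cheese: +41.0 mg calcium for $0.52 (total $3.82, still need 0.0 mg).
Filling from the cheapest source first is optimal under one linear minimum: $3.82.

$3.82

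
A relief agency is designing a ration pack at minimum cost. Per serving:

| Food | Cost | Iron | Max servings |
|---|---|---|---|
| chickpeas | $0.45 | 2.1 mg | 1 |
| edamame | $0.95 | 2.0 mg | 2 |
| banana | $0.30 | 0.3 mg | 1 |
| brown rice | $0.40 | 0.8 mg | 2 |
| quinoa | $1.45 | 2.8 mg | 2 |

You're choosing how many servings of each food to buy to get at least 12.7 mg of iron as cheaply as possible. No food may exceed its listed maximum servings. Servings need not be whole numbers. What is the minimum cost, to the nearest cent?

$5.74

Cost per mg of iron: chickpeas $0.2143, edamame $0.4750, brown rice $0.5000, quinoa $0.5179, banana $1.0000.
Take 1 serving of chickpeas: +2.1 mg iron for $0.45 (total $0.45, still need 10.6 mg).
Take 2 servings of edamame: +4.0 mg iron for $1.90 (total $2.35, still need 6.6 mg).
Take 2 servings of brown rice: +1.6 mg iron for $0.80 (total $3.15, still need 5.0 mg).
Take 1.786 servings of quinoa: +5.0 mg iron for $2.59 (total $5.74, still need 0.0 mg).
Filling from the cheapest source first is optimal under one linear minimum: $5.74.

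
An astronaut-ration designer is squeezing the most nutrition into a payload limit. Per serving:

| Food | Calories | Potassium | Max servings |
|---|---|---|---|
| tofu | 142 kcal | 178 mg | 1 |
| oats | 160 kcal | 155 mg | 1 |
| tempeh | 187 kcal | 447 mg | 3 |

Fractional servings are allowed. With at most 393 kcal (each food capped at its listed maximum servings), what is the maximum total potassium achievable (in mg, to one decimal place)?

939.4 mg

Potassium per kcal: tempeh 2.39, tofu 1.254, oats 0.9688.
Take 2.102 servings of tempeh: uses 393 kcal, +939.4 mg potassium (running total 939.4 mg).
Greedy by best ratio exhausts the calories allowance optimally: 939.4 mg.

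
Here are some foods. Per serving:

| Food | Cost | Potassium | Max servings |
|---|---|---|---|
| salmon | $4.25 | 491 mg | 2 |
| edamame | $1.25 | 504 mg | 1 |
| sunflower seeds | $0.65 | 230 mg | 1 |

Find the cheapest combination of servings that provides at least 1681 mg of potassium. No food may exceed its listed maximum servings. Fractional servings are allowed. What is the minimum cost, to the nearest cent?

Cost per mg of potassium: edamame $0.0025, sunflower seeds $0.0028, salmon $0.0087.
Take 1 serving of edamame: +504.0 mg potassium for $1.25 (total $1.25, still need 1177.0 mg).
Take 1 serving of sunflower seeds: +230.0 mg potassium for $0.65 (total $1.90, still need 947.0 mg).
Take 1.929 servings of salmon: +947.0 mg potassium for $8.20 (total $10.10, still need 0.0 mg).
Greedy by cheapest-per-mg is optimal for a single linear constraint, so the minimum cost is $10.10.

$10.10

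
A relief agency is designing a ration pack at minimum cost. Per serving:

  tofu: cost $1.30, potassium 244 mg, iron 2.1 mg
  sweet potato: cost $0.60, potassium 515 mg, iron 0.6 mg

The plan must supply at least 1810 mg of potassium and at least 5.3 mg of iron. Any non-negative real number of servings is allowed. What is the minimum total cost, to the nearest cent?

At the optimum either one food covers both requirements or two foods hit both targets exactly; no other combination can be cheaper.
tofu only: max(1810/244, 5.3/2.1) = 7.418 servings → $9.64.
sweet potato only: max(1810/515, 5.3/0.6) = 8.833 servings → $5.30.
tofu + sweet potato with both tight: 1.758 servings and 2.682 servings → $3.89.
Cheapest feasible corner: $3.89.

$3.89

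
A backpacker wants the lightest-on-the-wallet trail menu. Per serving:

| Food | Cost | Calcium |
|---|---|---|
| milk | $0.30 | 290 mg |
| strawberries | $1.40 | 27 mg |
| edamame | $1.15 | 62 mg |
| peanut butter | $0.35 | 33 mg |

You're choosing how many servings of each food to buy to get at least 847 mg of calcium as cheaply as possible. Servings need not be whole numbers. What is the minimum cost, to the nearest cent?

$0.88

Cost per mg of calcium: milk $0.0010, peanut butter $0.0106, edamame $0.0185, strawberries $0.0519.
With no serving limits, use only milk: 847 mg / 290 mg = 2.921 servings × $0.30 = $0.88.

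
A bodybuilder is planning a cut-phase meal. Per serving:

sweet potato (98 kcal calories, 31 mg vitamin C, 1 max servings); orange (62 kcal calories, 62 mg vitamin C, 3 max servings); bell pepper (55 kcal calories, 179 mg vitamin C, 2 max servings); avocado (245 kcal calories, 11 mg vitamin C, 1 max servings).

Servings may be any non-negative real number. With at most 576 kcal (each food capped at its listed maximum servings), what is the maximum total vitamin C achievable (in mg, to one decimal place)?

Vitamin C per kcal: bell pepper 3.255, orange 1, sweet potato 0.3163, avocado 0.0449.
Take 2 servings of bell pepper: uses 110 kcal, +358.0 mg vitamin C (running total 358.0 mg).
Take 3 servings of orange: uses 186 kcal, +186.0 mg vitamin C (running total 544.0 mg).
Take 1 serving of sweet potato: uses 98 kcal, +31.0 mg vitamin C (running total 575.0 mg).
Take 0.7429 servings of avocado: uses 182 kcal, +8.2 mg vitamin C (running total 583.2 mg).
Filling greedily by vitamin C-per-kcal is optimal for one linear limit, giving 583.2 mg.

583.2 mg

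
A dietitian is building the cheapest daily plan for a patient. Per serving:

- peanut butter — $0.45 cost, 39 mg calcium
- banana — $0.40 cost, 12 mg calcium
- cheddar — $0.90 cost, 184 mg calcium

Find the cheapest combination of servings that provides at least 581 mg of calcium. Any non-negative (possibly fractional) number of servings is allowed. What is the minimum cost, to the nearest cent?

$2.84

Cost per mg of calcium: cheddar $0.0049, peanut butter $0.0115, banana $0.0333.
With no serving limits, use only cheddar: 581 mg / 184 mg = 3.158 servings × $0.90 = $2.84.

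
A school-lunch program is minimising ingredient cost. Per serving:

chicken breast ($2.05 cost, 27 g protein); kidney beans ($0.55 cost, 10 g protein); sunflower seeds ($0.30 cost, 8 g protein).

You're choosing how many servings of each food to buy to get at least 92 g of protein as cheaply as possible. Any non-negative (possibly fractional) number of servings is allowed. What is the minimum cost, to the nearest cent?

$3.45

Cost per g of protein: sunflower seeds $0.0375, kidney beans $0.0550, chicken breast $0.0759.
With no serving limits, use only sunflower seeds: 92 g / 8 g = 11.5 servings × $0.30 = $3.45.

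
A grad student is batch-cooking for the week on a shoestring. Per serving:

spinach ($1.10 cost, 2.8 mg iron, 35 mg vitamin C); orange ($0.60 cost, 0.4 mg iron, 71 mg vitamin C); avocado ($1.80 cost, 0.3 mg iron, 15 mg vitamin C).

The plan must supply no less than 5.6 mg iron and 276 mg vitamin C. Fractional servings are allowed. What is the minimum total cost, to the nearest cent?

$3.58

An LP optimum is at a vertex; with two nutrient constraints at most two foods are used. Check each candidate.
spinach only: max(5.6/2.8, 276/35) = 7.886 servings → $8.67.
orange only: max(5.6/0.4, 276/71) = 14 servings → $8.40.
avocado only: max(5.6/0.3, 276/15) = 18.67 servings → $33.60.
spinach + orange with both tight: 1.554 servings and 3.121 servings → $3.58.
spinach + avocado with both tight: 0.0381 servings and 18.31 servings → $33.00.
orange + avocado with both targets exact would need a negative amount; discard.
Cheapest feasible corner: $3.58.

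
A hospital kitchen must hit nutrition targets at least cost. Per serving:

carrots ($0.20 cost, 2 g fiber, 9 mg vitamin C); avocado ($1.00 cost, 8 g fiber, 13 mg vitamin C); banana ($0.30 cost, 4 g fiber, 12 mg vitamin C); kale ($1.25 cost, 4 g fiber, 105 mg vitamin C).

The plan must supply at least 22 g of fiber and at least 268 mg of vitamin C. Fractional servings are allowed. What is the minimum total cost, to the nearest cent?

$3.71

At the optimum either one food covers both requirements or two foods hit both targets exactly; no other combination can be cheaper.
carrots only: max(22/2, 268/9) = 29.78 servings → $5.96.
avocado only: max(22/8, 268/13) = 20.62 servings → $20.62.
banana only: max(22/4, 268/12) = 22.33 servings → $6.70.
kale only: max(22/4, 268/105) = 5.5 servings → $6.88.
carrots + avocado with both targets exact would need a negative amount; discard.
carrots + banana: intersection lies outside the first quadrant.
carrots + kale with both tight: 7.115 servings and 1.943 servings → $3.85.
avocado + banana with both targets exact would need a negative amount; discard.
avocado + kale with both tight: 1.571 servings and 2.358 servings → $4.52.
banana + kale with both tight: 3.328 servings and 2.172 servings → $3.71.
Cheapest feasible corner: $3.71.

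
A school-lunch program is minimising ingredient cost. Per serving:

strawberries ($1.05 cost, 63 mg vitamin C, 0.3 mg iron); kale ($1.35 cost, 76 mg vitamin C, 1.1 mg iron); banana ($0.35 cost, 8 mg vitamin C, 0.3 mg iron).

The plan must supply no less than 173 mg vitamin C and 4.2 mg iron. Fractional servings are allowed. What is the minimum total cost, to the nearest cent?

$4.99

Minimising a linear cost over {vitamin C ≥ 173, iron ≥ 4.2, servings ≥ 0} — the optimum is at a vertex, using one or two foods.
strawberries only: max(173/63, 4.2/0.3) = 14 servings → $14.70.
kale only: max(173/76, 4.2/1.1) = 3.818 servings → $5.15.
banana only: max(173/8, 4.2/0.3) = 21.62 servings → $7.57.
strawberries + kale with both targets exact would need a negative amount; discard.
strawberries + banana with both tight: 1.109 servings and 12.89 servings → $5.68.
kale + banana with both tight: 1.307 servings and 9.207 servings → $4.99.
So the least-cost plan costs $4.99.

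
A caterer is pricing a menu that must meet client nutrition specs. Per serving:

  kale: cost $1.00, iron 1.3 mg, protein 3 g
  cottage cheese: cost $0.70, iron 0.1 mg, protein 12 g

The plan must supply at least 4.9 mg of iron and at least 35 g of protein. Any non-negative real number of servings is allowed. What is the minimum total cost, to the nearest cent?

$5.02

Minimising a linear cost over {iron ≥ 4.9, protein ≥ 35, servings ≥ 0} — the optimum is at a vertex, using one or two foods.
kale only: max(4.9/1.3, 35/3) = 11.67 servings → $11.67.
cottage cheese only: max(4.9/0.1, 35/12) = 49 servings → $34.30.
kale + cottage cheese with both tight: 3.614 servings and 2.013 servings → $5.02.
Cheapest feasible corner: $5.02.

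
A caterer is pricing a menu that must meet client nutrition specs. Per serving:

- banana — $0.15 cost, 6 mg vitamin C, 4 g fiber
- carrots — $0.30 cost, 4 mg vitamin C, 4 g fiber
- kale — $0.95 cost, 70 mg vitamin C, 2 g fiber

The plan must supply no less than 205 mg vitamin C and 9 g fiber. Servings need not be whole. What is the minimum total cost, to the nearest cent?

An LP optimum is at a vertex; with two nutrient constraints at most two foods are used. Check each candidate.
banana only: max(205/6, 9/4) = 34.17 servings → $5.12.
carrots only: max(205/4, 9/4) = 51.25 servings → $15.38.
kale only: max(205/70, 9/2) = 4.5 servings → $4.28.
banana + carrots: the both-tight solution has a negative serving — not a feasible corner.
banana + kale with both tight: 0.8209 servings and 2.858 servings → $2.84.
carrots + kale with both tight: 0.8088 servings and 2.882 servings → $2.98.
Cheapest feasible corner: $2.84.

$2.84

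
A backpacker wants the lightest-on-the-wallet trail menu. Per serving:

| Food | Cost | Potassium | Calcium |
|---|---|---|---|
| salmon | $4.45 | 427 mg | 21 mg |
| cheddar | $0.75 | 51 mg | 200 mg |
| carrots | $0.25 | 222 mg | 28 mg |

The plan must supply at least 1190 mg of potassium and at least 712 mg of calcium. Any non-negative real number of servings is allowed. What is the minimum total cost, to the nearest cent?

$3.35

The cheapest plan sits at a corner of the feasible region — with two constraints it uses at most two foods.
salmon only: max(1190/427, 712/21) = 33.9 servings → $150.88.
cheddar only: max(1190/51, 712/200) = 23.33 servings → $17.50.
carrots only: max(1190/222, 712/28) = 25.43 servings → $6.36.
salmon + cheddar with both tight: 2.392 servings and 3.309 servings → $13.12.
salmon + carrots with both targets exact would need a negative amount; discard.
cheddar + carrots with both tight: 2.903 servings and 4.693 servings → $3.35.
The minimum over all feasible corners is $3.35.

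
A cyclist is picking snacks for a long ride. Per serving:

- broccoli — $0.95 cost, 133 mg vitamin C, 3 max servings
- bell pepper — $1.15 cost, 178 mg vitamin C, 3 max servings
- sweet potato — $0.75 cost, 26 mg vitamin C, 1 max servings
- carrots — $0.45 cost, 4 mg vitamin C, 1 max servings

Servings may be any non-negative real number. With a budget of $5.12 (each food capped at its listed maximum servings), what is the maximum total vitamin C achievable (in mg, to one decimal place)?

767.8 mg

Vitamin C per dollar: bell pepper 154.8, broccoli 140, sweet potato 34.67, carrots 8.889.
Take 3 servings of bell pepper: spends $3.45, +534.0 mg vitamin C (running total 534.0 mg).
Take 1.758 servings of broccoli: spends $1.67, +233.8 mg vitamin C (running total 767.8 mg).
Greedy by best ratio exhausts the cost allowance optimally: 767.8 mg.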